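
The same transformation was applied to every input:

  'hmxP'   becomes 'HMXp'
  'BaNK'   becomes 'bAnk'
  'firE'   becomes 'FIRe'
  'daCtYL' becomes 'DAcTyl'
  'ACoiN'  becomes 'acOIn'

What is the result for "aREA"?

The rule is to flip the case of every letter.
"aREA" → "Area".

Area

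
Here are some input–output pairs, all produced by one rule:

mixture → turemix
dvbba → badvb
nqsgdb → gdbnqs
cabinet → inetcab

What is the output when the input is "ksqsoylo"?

Looking at the pairs, the operation is to move the first 3 characters to the end (rotate left by 3).
Doing the same to "ksqsoylo": "soyloksq".

soyloksq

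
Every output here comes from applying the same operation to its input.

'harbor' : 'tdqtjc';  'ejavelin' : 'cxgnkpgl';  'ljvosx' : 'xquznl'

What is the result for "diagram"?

Rule — shift every letter 2 places forward in the alphabet (wrapping around), then move the first 2 characters to the end (rotate left by 2).
Working it through for "diagram": intermediate "fkcitco", final "citcofk".

citcofk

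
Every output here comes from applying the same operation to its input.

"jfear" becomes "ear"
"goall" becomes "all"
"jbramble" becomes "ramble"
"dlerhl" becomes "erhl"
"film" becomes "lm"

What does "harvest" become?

rvest

Each output is the input with this applied: delete the first 2 characters.
So "harvest" becomes "rvest".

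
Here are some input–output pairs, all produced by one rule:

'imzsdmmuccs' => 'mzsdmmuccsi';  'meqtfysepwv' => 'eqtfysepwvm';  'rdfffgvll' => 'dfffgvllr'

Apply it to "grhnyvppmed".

In each case the input is transformed by: move the first character to the end.
For "grhnyvppmed" the result is "rhnyvppmedg".

rhnyvppmedg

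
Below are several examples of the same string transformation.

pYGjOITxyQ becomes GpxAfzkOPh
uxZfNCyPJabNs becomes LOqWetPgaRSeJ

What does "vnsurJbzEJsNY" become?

The pattern: flip the case of every letter, then shift every letter 9 places backward in the alphabet (wrapping around).
Working it through for "vnsurJbzEJsNY": intermediate "VNSURjBZejSny", final "MEJLIaSQvaJep".

MEJLIaSQvaJep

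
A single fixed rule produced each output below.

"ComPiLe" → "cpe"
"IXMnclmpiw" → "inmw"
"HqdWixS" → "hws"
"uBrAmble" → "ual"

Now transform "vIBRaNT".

In each case the input is transformed by: keep one character in every 3, starting at position 1 (positions 1st, 4th, 7th, ...), then convert every letter to lowercase.
Working it through for "vIBRaNT": intermediate "vRT", final "vrt".
(Check on "HqdWixS": → "HWS" → "hws" ✓)

vrt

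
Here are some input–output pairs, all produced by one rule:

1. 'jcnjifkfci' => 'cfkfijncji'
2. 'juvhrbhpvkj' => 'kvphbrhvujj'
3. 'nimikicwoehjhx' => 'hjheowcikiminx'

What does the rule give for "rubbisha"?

Each output is the input with this applied: move the last character to the front, then reverse the string.
"rubbisha" → "hsibbura".

hsibbura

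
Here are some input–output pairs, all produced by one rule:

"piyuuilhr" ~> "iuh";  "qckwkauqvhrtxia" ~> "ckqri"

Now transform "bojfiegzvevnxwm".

oizvw

The transformation: keep one character in every 3, starting at position 2 (positions 2nd, 5th, 8th, ...).
On "bojfiegzvevnxwm" that produces "oizvw".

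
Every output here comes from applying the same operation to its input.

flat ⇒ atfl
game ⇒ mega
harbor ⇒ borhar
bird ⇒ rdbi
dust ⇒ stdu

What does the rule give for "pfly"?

lypf

Rule — swap the front and back halves of the string.
Applying that to "pfly" gives "lypf".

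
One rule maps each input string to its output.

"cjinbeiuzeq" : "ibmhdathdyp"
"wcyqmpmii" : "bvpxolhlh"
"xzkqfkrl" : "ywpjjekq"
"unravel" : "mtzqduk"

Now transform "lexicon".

dkhwnbm

In each case the input is transformed by: swap each adjacent pair of characters (1↔2, 3↔4, ...), then shift every letter 1 place backward in the alphabet (wrapping around).
On "lexicon": the first step gives "elixocn", and the second then gives "dkhwnbm".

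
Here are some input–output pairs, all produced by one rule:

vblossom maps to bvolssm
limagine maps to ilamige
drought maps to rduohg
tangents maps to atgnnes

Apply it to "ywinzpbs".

wynipzs

Rule — swap each adjacent pair of characters (1↔2, 3↔4, ...), then delete the last character.
Working it through for "ywinzpbs": intermediate "wynipzsb", final "wynipzs".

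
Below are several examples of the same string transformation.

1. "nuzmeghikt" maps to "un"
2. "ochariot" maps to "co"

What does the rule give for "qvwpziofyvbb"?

vq

What's happening: swap each adjacent pair of characters (1↔2, 3↔4, ...), then keep only the first 2 characters.
On "qvwpziofyvbb": the first step gives "vqpwizfovybb", and the second then gives "vq".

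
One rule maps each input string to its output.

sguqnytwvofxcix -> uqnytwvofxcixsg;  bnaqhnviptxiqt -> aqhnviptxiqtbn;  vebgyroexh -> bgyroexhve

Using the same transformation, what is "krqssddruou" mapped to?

Rule — move the first 2 characters to the end (rotate left by 2).
Applying that to "krqssddruou" gives "qssddruoukr".

qssddruoukr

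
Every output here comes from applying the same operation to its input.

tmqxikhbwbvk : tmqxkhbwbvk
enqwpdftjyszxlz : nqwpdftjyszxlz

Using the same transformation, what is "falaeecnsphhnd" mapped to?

The pattern: remove every vowel.
"falaeecnsphhnd" → "flcnsphhnd".

flcnsphhnd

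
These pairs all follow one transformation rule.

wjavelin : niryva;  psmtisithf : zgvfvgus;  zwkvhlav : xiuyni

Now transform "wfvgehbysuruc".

The rule is to shift every letter 13 places forward in the alphabet (wrapping around) — i.e. ROT13, then delete the first 2 characters.
Working it through for "wfvgehbysuruc": intermediate "jsitruolfhehp", final "itruolfhehp".
(Check on "zwkvhlav": → "mjxiuyni" → "xiuyni" ✓)

itruolfhehp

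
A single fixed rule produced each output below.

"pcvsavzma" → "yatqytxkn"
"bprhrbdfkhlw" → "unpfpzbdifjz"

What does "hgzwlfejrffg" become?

eexujdchpddf

The transformation: swap the first and last characters, then shift every letter 2 places backward in the alphabet (wrapping around).
"hgzwlfejrffg" → "ggzwlfejrffh" → "eexujdchpddf".
(Check on "bprhrbdfkhlw": → "wprhrbdfkhlb" → "unpfpzbdifjz" ✓)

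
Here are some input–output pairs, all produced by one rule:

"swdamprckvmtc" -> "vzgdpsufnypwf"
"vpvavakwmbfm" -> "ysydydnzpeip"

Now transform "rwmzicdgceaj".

The transformation: shift every letter 3 places forward in the alphabet (wrapping around).
Doing the same to "rwmzicdgceaj": "uzpclfgjfhdm".

uzpclfgjfhdm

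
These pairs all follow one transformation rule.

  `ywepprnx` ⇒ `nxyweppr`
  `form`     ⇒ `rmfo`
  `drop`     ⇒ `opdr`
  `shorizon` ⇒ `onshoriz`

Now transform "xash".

Looking at the pairs, the operation is to move the last 2 characters to the front (rotate right by 2).
Applying that to "xash" gives "shxa".

shxa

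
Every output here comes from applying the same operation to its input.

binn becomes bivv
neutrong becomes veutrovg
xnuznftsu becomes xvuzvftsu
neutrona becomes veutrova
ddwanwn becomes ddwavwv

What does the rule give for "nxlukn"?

vxlukv

The rule is to replace every "n" with "v".
On "nxlukn" that produces "vxlukv".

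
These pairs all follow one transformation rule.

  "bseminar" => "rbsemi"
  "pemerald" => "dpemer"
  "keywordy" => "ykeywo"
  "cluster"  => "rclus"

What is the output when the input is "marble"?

In each case the input is transformed by: move the last 3 characters to the front (rotate right by 3), then delete the first 2 characters.
Applying both steps to "marble": "blemar", then "emar".

emar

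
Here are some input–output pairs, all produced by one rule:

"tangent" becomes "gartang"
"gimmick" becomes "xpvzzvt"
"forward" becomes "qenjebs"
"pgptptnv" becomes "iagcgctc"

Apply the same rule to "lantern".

aergany

In each case the input is transformed by: reverse the string, then shift every letter 13 places forward in the alphabet (wrapping around) — i.e. ROT13.
For "lantern" the result is "aergany".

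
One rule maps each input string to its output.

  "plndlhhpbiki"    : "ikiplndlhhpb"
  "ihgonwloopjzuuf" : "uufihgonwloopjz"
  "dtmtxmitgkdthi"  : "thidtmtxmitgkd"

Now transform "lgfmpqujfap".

Rule — move the last 3 characters to the front (rotate right by 3).
For "lgfmpqujfap" the result is "faplgfmpquj".

faplgfmpquj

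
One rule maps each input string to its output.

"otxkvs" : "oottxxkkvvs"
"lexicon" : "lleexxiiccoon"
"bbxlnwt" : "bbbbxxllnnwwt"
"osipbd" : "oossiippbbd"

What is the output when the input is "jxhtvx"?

jjxxhhttvvx

The rule is to double every character, then delete the last character.
"jxhtvx" → "jjxxhhttvvxx" → "jjxxhhttvvx".
(Check on "osipbd": → "oossiippbbdd" → "oossiippbbd" ✓)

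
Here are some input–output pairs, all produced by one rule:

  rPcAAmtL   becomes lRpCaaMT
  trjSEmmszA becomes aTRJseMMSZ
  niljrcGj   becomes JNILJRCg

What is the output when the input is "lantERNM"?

Looking at the pairs, the operation is to flip the case of every letter, then move the last character to the front.
On "lantERNM": the first step gives "LANTernm", and the second then gives "mLANTern".

mLANTern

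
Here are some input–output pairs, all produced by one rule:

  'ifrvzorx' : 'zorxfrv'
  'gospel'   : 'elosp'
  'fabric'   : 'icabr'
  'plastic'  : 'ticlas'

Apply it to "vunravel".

avelunr

Rule — delete the first character, then move the first 3 characters to the end (rotate left by 3).
Applying both steps to "vunravel": "unravel", then "avelunr".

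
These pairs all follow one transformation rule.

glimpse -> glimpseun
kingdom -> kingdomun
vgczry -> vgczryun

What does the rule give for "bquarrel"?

bquarrelun

The transformation: append "un".
For "bquarrel" the result is "bquarrelun".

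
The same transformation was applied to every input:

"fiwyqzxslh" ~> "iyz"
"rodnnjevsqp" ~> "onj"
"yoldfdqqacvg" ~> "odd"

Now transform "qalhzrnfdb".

ahr

Rule — keep every other character starting from the second (positions 2nd, 4th, 6th, ...), then keep only the first 3 characters.
On "qalhzrnfdb": the first step gives "ahrfb", and the second then gives "ahr".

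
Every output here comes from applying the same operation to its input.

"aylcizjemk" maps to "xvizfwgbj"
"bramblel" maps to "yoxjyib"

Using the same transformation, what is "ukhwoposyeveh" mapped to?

rhetlmlpvbsb

The transformation: delete the last character, then shift every letter 3 places backward in the alphabet (wrapping around).
For "ukhwoposyeveh" the result is "rhetlmlpvbsb".
(Check on "aylcizjemk": → "aylcizjem" → "xvizfwgbj" ✓)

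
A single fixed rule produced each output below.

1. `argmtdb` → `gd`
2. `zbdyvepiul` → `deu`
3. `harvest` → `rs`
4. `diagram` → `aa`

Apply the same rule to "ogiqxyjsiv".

iyi

Rule — keep one character in every 3, starting at position 3 (positions 3rd, 6th, 9th, ...).
On "ogiqxyjsiv" that produces "iyi".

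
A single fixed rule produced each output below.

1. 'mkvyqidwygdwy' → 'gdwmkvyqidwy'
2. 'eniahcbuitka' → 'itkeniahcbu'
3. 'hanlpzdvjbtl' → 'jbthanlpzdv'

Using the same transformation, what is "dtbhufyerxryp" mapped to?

xrydtbhufyer

The rule is to delete the last character, then move the last 3 characters to the front (rotate right by 3).
On "dtbhufyerxryp": the first step gives "dtbhufyerxry", and the second then gives "xrydtbhufyer".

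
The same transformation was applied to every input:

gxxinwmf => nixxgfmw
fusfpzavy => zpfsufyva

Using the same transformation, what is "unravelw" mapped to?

The transformation: reverse the string, then move the first 3 characters to the end (rotate left by 3).
For "unravelw", step one produces "wlevarnu"; step two turns that into "varnuwle".

varnuwle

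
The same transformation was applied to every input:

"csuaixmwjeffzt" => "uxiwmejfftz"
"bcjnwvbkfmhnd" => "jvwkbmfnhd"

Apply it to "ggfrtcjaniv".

In each case the input is transformed by: swap each adjacent pair of characters (1↔2, 3↔4, ...), then delete the first 3 characters.
Starting from "ggfrtcjaniv": after the first operation, "ggrfctajinv"; after the second, "fctajinv".
(Check on "csuaixmwjeffzt": → "scauxiwmejfftz" → "uxiwmejfftz" ✓)

fctajinv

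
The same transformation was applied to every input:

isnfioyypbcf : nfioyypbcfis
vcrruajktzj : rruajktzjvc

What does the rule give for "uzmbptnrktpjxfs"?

mbptnrktpjxfsuz

Rule — move the first 2 characters to the end (rotate left by 2).
Doing the same to "uzmbptnrktpjxfs": "mbptnrktpjxfsuz".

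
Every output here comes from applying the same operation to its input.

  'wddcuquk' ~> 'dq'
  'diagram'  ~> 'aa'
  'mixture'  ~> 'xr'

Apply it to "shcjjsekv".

csv

In each case the input is transformed by: keep one character in every 3, starting at position 3 (positions 3rd, 6th, 9th, ...).
On "shcjjsekv" that produces "csv".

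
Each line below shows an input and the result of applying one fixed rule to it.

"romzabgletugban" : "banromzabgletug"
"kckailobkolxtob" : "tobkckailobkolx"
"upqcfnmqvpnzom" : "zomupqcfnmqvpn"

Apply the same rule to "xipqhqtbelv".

The pattern: move the last 3 characters to the front (rotate right by 3).
Doing the same to "xipqhqtbelv": "elvxipqhqtb".

elvxipqhqtb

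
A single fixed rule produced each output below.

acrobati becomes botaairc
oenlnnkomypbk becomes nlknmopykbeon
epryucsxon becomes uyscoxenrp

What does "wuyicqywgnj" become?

ciyqgwjnuwy

The pattern: move the first 3 characters to the end (rotate left by 3), then swap each adjacent pair of characters (1↔2, 3↔4, ...).
For "wuyicqywgnj", step one produces "icqywgnjwuy"; step two turns that into "ciyqgwjnuwy".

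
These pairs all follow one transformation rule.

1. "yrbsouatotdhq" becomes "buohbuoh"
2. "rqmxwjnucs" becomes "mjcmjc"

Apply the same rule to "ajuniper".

upup

What's happening: keep one character in every 3, starting at position 3 (positions 3rd, 6th, 9th, ...), then write the whole string twice.
On "ajuniper" that produces "upup".
(Check on "rqmxwjnucs": → "mjc" → "mjcmjc" ✓)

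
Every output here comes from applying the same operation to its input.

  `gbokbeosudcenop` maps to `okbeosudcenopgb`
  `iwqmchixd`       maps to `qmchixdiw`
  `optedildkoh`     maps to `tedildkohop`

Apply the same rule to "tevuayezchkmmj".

vuayezchkmmjte

Rule — move the first 2 characters to the end (rotate left by 2).
On "tevuayezchkmmj" that produces "vuayezchkmmjte".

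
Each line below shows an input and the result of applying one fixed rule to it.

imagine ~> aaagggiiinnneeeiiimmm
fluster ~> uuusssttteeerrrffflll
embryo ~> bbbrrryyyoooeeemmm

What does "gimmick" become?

Rule — move the first 2 characters to the end (rotate left by 2), then repeat every character 3 times.
On "gimmick": the first step gives "mmickgi", and the second then gives "mmmmmmiiiccckkkgggiii".

mmmmmmiiiccckkkgggiii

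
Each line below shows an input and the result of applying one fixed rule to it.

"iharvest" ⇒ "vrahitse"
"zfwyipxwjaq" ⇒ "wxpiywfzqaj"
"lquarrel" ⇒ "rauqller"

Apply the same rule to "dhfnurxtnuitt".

untxrunfhdtti

The pattern: move the last 3 characters to the front (rotate right by 3), then reverse the string.
On "dhfnurxtnuitt" that produces "untxrunfhdtti".
(Check on "zfwyipxwjaq": → "jaqzfwyipxw" → "wxpiywfzqaj" ✓)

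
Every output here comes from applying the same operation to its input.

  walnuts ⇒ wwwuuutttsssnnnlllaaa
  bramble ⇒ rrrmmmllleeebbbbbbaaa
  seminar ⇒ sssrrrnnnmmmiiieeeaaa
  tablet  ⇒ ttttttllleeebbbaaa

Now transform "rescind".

In each case the input is transformed by: repeat every character 3 times, then sort the characters into reverse alphabetical order.
Doing the same to "rescind": "sssrrrnnniiieeedddccc".

sssrrrnnniiieeedddccc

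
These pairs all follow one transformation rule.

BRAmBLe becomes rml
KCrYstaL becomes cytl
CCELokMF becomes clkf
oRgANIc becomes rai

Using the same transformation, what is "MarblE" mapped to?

abe

The transformation: keep every other character starting from the second (positions 2nd, 4th, 6th, ...), then convert every letter to lowercase.
Starting from "MarblE": after the first operation, "abE"; after the second, "abe".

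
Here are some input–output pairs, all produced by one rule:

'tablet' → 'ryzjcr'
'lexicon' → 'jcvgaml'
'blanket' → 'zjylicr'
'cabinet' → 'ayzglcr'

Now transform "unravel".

The rule is to shift every letter 2 places backward in the alphabet (wrapping around).
On "unravel" that produces "slpytcj".

slpytcj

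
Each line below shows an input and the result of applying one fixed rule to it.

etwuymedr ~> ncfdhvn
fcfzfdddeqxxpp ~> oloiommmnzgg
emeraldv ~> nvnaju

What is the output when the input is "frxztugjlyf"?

oagicdpsu

Each output is the input with this applied: shift every letter 9 places forward in the alphabet (wrapping around), then delete the last 2 characters.
On "frxztugjlyf": the first step gives "oagicdpsuho", and the second then gives "oagicdpsu".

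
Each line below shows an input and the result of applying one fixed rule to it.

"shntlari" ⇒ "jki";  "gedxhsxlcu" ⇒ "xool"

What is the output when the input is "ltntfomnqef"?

ckdv

Each output is the input with this applied: shift every letter 9 places backward in the alphabet (wrapping around), then keep one character in every 3, starting at position 1 (positions 1st, 4th, 7th, ...).
On "ltntfomnqef": the first step gives "ckekwfdehvw", and the second then gives "ckdv".
(Check on "gedxhsxlcu": → "xvuoyjoctl" → "xool" ✓)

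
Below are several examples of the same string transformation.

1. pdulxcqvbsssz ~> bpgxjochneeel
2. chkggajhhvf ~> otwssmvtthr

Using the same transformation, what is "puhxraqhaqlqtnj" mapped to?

bgtjdmctmcxcfzv

Rule — shift every letter 12 places forward in the alphabet (wrapping around).
Doing the same to "puhxraqhaqlqtnj": "bgtjdmctmcxcfzv".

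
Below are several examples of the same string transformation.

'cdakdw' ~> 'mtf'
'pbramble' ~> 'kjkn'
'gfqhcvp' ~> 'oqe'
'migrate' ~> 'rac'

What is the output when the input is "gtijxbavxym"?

cskeh

Each output is the input with this applied: keep every other character starting from the second (positions 2nd, 4th, 6th, ...), then shift every letter 9 places forward in the alphabet (wrapping around).
For "gtijxbavxym", step one produces "tjbvy"; step two turns that into "cskeh".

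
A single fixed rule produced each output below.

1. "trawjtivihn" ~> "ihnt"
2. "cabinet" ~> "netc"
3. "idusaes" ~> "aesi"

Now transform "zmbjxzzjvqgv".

qgvz

The rule is to move the last 3 characters to the front (rotate right by 3), then keep only the first 4 characters.
On "zmbjxzzjvqgv": the first step gives "qgvzmbjxzzjv", and the second then gives "qgvz".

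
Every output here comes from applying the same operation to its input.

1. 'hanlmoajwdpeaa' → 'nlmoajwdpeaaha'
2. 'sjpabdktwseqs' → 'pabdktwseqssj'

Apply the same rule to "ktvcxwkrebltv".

Each output is the input with this applied: move the first 2 characters to the end (rotate left by 2).
Applying that to "ktvcxwkrebltv" gives "vcxwkrebltvkt".

vcxwkrebltvkt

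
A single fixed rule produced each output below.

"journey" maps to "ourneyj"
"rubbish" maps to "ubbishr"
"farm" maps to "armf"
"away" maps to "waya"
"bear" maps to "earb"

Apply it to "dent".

entd

The transformation: move the first character to the end.
So "dent" becomes "entd".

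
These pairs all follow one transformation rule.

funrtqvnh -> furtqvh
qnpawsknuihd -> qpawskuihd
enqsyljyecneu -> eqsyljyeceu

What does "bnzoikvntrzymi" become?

bzoikvtrzymi

The rule is to remove every "n".
On "bnzoikvntrzymi" that produces "bzoikvtrzymi".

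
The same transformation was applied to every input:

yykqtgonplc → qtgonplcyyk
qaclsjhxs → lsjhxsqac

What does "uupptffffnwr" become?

ptffffnwruup

The pattern: move the first 3 characters to the end (rotate left by 3).
For "uupptffffnwr" the result is "ptffffnwruup".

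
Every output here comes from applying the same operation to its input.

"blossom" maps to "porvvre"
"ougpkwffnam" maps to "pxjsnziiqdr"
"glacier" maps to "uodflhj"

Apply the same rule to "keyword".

Rule — swap the first and last characters, then shift every letter 3 places forward in the alphabet (wrapping around).
Working it through for "keyword": intermediate "deywork", final "ghbzrun".

ghbzrun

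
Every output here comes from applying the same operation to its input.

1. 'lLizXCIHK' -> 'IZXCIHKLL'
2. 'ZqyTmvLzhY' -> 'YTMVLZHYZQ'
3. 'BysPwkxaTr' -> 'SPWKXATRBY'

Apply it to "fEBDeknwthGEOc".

BDEKNWTHGEOCFE

The pattern: move the first 2 characters to the end (rotate left by 2), then convert every letter to uppercase.
"fEBDeknwthGEOc" → "BDeknwthGEOcfE" → "BDEKNWTHGEOCFE".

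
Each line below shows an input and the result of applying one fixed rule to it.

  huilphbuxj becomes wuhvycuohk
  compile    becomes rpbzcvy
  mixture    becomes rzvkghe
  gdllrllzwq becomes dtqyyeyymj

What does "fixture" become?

rsvkghe

Looking at the pairs, the operation is to move the last character to the front, then shift every letter 13 places forward in the alphabet (wrapping around) — i.e. ROT13.
For "fixture", step one produces "efixtur"; step two turns that into "rsvkghe".
(Check on "compile": → "ecompil" → "rpbzcvy" ✓)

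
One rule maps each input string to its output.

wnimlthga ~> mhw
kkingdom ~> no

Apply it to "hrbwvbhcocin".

Each output is the input with this applied: move the first character to the end, then keep one character in every 3, starting at position 3 (positions 3rd, 6th, 9th, ...).
On "hrbwvbhcocin" that produces "whch".

whch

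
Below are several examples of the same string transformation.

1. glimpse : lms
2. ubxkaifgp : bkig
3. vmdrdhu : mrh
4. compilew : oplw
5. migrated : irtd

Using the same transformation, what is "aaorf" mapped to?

In each case the input is transformed by: keep every other character starting from the second (positions 2nd, 4th, 6th, ...).
For "aaorf" the result is "ar".

ar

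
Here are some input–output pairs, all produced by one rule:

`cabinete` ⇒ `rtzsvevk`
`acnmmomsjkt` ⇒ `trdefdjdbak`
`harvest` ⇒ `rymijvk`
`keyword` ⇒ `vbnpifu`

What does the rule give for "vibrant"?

zmiserk

The pattern: shift every letter 9 places backward in the alphabet (wrapping around), then swap each adjacent pair of characters (1↔2, 3↔4, ...).
So "vibrant" becomes "zmiserk".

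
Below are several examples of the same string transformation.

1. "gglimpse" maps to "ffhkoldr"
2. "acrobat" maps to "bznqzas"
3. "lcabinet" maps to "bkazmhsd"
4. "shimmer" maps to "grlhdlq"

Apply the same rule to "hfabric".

egazhqb

What's happening: swap each adjacent pair of characters (1↔2, 3↔4, ...), then shift every letter 1 place backward in the alphabet (wrapping around).
For "hfabric", step one produces "fhbairc"; step two turns that into "egazhqb".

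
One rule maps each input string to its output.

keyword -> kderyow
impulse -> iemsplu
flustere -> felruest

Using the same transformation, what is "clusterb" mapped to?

In each case the input is transformed by: take characters alternately from the front and the back (1st, last, 2nd, 2nd-last, ...).
Applying that to "clusterb" gives "cblruest".

cblruest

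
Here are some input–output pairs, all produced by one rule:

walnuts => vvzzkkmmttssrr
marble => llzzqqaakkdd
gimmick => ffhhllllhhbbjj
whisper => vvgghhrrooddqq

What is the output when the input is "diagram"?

cchhzzffqqzzll

Each output is the input with this applied: shift every letter 1 place backward in the alphabet (wrapping around), then double every character.
On "diagram": the first step gives "chzfqzl", and the second then gives "cchhzzffqqzzll".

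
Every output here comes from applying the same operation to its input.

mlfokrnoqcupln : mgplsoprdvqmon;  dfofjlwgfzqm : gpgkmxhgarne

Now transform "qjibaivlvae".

kjcbjwmwbfr

What's happening: move the first character to the end, then shift every letter 1 place forward in the alphabet (wrapping around).
"qjibaivlvae" → "jibaivlvaeq" → "kjcbjwmwbfr".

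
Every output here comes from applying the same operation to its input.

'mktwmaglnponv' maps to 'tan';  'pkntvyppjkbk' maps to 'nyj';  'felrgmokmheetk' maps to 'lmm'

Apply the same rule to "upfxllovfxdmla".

The pattern: keep one character in every 3, starting at position 3 (positions 3rd, 6th, 9th, ...), then delete the last character.
"upfxllovfxdmla" → "flfm" → "flf".

flf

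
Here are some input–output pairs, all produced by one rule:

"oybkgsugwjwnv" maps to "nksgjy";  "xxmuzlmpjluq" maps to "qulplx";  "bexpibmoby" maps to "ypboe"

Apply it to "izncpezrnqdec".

Each output is the input with this applied: keep every other character starting from the second (positions 2nd, 4th, 6th, ...), then swap the first and last characters.
On "izncpezrnqdec": the first step gives "zcerqe", and the second then gives "ecerqz".

ecerqz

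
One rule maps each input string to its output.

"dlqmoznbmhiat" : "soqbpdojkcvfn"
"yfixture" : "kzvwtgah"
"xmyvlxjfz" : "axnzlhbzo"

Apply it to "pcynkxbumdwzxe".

apmzdwofybzgre

What's happening: shift every letter 2 places forward in the alphabet (wrapping around), then move the first 2 characters to the end (rotate left by 2).
On "pcynkxbumdwzxe": the first step gives "reapmzdwofybzg", and the second then gives "apmzdwofybzgre".
(Check on "dlqmoznbmhiat": → "fnsoqbpdojkcv" → "soqbpdojkcvfn" ✓)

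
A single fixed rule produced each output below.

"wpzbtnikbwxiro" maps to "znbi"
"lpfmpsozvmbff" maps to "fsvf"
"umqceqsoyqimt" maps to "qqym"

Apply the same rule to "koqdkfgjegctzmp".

qfetp

Each output is the input with this applied: keep one character in every 3, starting at position 3 (positions 3rd, 6th, 9th, ...).
On "koqdkfgjegctzmp" that produces "qfetp".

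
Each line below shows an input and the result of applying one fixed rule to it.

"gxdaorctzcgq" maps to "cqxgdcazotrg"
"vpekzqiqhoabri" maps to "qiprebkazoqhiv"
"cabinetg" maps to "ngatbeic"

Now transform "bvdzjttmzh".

thvzdmztjb

The transformation: take characters alternately from the front and the back (1st, last, 2nd, 2nd-last, ...), then swap the first and last characters.
Applying that to "bvdzjttmzh" gives "thvzdmztjb".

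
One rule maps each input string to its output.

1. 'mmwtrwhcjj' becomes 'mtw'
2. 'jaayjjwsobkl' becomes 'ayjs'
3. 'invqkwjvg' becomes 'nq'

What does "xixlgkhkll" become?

ilk

Looking at the pairs, the operation is to keep every other character starting from the second (positions 2nd, 4th, 6th, ...), then delete the last 2 characters.
"xixlgkhkll" → "ilkkl" → "ilk".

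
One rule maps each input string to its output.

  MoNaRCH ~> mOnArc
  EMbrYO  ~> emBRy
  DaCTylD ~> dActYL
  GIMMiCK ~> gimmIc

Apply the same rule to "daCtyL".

DAcTY

The rule is to delete the last character, then flip the case of every letter.
On "daCtyL": the first step gives "daCty", and the second then gives "DAcTY".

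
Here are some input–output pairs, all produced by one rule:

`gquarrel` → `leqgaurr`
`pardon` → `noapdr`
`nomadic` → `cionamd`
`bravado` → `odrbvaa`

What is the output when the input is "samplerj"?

The transformation: move the last 2 characters to the front (rotate right by 2), then swap each adjacent pair of characters (1↔2, 3↔4, ...).
Applying that to "samplerj" gives "jraspmel".

jraspmel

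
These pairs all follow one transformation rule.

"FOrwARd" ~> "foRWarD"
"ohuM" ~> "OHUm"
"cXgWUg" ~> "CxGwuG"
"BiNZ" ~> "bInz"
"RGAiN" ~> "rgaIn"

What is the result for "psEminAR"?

PSeMINar

What's happening: flip the case of every letter.
Applying that to "psEminAR" gives "PSeMINar".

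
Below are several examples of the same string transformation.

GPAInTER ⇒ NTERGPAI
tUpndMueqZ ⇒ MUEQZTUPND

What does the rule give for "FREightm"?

GHTMFREI

Looking at the pairs, the operation is to swap the front and back halves of the string, then convert every letter to uppercase.
Working it through for "FREightm": intermediate "ghtmFREi", final "GHTMFREI".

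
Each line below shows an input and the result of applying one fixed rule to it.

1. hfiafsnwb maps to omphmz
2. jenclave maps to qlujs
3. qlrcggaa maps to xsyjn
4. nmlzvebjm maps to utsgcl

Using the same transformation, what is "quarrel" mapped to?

xbhy

In each case the input is transformed by: delete the last 3 characters, then shift every letter 7 places forward in the alphabet (wrapping around).
Applying that to "quarrel" gives "xbhy".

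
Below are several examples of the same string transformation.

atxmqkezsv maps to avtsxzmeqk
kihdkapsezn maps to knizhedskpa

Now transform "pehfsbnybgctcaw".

Looking at the pairs, the operation is to take characters alternately from the front and the back (1st, last, 2nd, 2nd-last, ...).
So "pehfsbnybgctcaw" becomes "pweahcftscbgnby".

pweahcftscbgnby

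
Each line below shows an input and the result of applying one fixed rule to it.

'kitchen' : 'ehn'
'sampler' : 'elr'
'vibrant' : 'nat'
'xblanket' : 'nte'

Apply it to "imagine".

nie

Rule — swap each adjacent pair of characters (1↔2, 3↔4, ...), then keep only the last 3 characters.
Starting from "imagine": after the first operation, "miganie"; after the second, "nie".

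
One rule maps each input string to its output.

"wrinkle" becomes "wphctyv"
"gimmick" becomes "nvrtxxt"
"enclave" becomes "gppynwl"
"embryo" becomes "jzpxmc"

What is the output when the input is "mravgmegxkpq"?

Looking at the pairs, the operation is to shift every letter 11 places forward in the alphabet (wrapping around), then move the last 2 characters to the front (rotate right by 2).
Starting from "mravgmegxkpq": after the first operation, "xclgrxprivab"; after the second, "abxclgrxpriv".
(Check on "gimmick": → "rtxxtnv" → "nvrtxxt" ✓)

abxclgrxpriv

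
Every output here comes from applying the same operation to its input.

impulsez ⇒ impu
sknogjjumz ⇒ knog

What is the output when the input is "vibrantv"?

Each output is the input with this applied: swap the front and back halves of the string, then keep only the last 4 characters.
Applying both steps to "vibrantv": "antvvibr", then "vibr".
(Check on "sknogjjumz": → "jjumzsknog" → "knog" ✓)

vibr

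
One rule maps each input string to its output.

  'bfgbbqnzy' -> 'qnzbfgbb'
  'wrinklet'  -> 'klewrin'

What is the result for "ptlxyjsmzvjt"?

zvjptlxyjsm

The rule is to delete the last character, then move the last 3 characters to the front (rotate right by 3).
For "ptlxyjsmzvjt" the result is "zvjptlxyjsm".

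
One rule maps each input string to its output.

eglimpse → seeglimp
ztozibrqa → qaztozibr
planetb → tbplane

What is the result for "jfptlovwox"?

The pattern: move the last 2 characters to the front (rotate right by 2).
Applying that to "jfptlovwox" gives "oxjfptlovw".

oxjfptlovw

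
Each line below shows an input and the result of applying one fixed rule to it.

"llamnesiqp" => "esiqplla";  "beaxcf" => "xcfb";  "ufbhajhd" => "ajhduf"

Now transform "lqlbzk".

Rule — swap the front and back halves of the string, then delete the last 2 characters.
Applying both steps to "lqlbzk": "bzklql", then "bzkl".

bzkl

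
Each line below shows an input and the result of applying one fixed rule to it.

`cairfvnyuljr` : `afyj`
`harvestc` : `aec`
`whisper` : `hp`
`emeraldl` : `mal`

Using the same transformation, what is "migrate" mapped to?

ia

In each case the input is transformed by: keep one character in every 3, starting at position 2 (positions 2nd, 5th, 8th, ...).
"migrate" → "ia".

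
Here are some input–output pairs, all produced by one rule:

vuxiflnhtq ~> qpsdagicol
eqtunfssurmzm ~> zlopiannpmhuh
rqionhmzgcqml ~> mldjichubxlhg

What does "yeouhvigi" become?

In each case the input is transformed by: shift every letter 5 places backward in the alphabet (wrapping around).
For "yeouhvigi" the result is "tzjpcqdbd".

tzjpcqdbd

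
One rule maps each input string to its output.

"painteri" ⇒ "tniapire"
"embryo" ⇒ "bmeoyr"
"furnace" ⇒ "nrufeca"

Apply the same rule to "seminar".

The pattern: reverse the string, then move the first 3 characters to the end (rotate left by 3).
"seminar" → "ranimes" → "imesran".
(Check on "embryo": → "oyrbme" → "bmeoyr" ✓)

imesran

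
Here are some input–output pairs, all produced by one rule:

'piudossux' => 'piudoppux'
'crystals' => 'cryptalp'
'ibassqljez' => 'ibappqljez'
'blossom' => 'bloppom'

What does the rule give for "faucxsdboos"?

faucxpdboop

In each case the input is transformed by: replace every "s" with "p".
Doing the same to "faucxsdboos": "faucxpdboop".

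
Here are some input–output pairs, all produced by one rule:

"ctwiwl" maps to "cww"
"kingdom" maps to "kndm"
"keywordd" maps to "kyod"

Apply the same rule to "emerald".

eead

Each output is the input with this applied: keep every other character starting from the first (positions 1st, 3rd, 5th, ...).
So "emerald" becomes "eead".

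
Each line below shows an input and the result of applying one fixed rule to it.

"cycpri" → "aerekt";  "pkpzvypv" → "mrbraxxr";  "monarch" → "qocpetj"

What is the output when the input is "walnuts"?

cypnvwu

Each output is the input with this applied: shift every letter 2 places forward in the alphabet (wrapping around), then swap each adjacent pair of characters (1↔2, 3↔4, ...).
Starting from "walnuts": after the first operation, "ycnpwvu"; after the second, "cypnvwu".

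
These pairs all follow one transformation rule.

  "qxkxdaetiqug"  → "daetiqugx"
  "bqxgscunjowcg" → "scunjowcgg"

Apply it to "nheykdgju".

The transformation: delete the first 3 characters, then move the first character to the end.
Working it through for "nheykdgju": intermediate "ykdgju", final "kdgjuy".

kdgjuy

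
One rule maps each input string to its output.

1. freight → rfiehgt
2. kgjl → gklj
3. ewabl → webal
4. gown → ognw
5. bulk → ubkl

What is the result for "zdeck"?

Looking at the pairs, the operation is to swap each adjacent pair of characters (1↔2, 3↔4, ...).
On "zdeck" that produces "dzcek".

dzcek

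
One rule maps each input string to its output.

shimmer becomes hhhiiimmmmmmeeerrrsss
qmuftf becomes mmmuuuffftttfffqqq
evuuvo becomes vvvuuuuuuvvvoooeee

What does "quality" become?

uuuaaallliiitttyyyqqq

In each case the input is transformed by: move the first character to the end, then repeat every character 3 times.
Applying both steps to "quality": "ualityq", then "uuuaaallliiitttyyyqqq".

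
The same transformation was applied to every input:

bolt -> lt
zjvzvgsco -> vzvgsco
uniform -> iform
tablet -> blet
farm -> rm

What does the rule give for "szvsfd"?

vsfd

What's happening: delete the first 2 characters.
So "szvsfd" becomes "vsfd".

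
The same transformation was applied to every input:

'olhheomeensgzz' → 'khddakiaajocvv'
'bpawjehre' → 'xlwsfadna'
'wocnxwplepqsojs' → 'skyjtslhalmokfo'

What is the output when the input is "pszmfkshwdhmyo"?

Each output is the input with this applied: shift every letter 4 places backward in the alphabet (wrapping around).
"pszmfkshwdhmyo" → "lovibgodszdiuk".

lovibgodszdiuk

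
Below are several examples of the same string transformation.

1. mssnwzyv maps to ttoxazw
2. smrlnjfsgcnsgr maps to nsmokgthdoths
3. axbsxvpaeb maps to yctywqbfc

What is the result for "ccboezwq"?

The pattern: delete the first character, then shift every letter 1 place forward in the alphabet (wrapping around).
Working it through for "ccboezwq": intermediate "cboezwq", final "dcpfaxr".

dcpfaxr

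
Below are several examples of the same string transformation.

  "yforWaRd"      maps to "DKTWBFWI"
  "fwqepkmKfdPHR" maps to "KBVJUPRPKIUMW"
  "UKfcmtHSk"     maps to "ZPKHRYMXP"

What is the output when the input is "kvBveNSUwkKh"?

The rule is to shift every letter 5 places forward in the alphabet (wrapping around), then convert every letter to uppercase.
Applying both steps to "kvBveNSUwkKh": "paGajSXZbpPm", then "PAGAJSXZBPPM".
(Check on "fwqepkmKfdPHR": → "kbvjuprPkiUMW" → "KBVJUPRPKIUMW" ✓)

PAGAJSXZBPPM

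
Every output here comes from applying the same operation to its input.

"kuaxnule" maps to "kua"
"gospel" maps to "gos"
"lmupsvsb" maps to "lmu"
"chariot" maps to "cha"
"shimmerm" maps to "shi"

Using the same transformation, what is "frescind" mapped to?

fre

The rule is to keep only the first 3 characters.
Doing the same to "frescind": "fre".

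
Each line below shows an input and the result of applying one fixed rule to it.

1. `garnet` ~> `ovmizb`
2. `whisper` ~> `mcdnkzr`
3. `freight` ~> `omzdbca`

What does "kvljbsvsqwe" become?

Rule — swap the first and last characters, then shift every letter 5 places backward in the alphabet (wrapping around).
Applying both steps to "kvljbsvsqwe": "evljbsvsqwk", then "zqgewnqnlrf".

zqgewnqnlrf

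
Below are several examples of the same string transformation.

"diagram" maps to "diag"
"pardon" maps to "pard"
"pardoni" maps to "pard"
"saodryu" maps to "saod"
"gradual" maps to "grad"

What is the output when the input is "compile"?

comp

Looking at the pairs, the operation is to keep only the first 4 characters.
So "compile" becomes "comp".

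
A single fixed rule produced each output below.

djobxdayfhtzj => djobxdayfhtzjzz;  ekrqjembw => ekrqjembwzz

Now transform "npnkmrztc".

The transformation: append "zz".
Applying that to "npnkmrztc" gives "npnkmrztczz".

npnkmrztczz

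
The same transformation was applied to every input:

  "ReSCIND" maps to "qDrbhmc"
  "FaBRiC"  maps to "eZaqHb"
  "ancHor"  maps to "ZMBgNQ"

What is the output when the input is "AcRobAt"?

zBqNAzS

The rule is to flip the case of every letter, then shift every letter 1 place backward in the alphabet (wrapping around).
Starting from "AcRobAt": after the first operation, "aCrOBaT"; after the second, "zBqNAzS".
(Check on "ancHor": → "ANChOR" → "ZMBgNQ" ✓)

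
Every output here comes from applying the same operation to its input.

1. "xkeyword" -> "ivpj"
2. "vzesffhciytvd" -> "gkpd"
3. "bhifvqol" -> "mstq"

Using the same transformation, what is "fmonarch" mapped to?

qxzy

The transformation: shift every letter 11 places forward in the alphabet (wrapping around), then keep only the first 4 characters.
On "fmonarch": the first step gives "qxzylcns", and the second then gives "qxzy".
(Check on "vzesffhciytvd": → "gkpdqqsntjego" → "gkpd" ✓)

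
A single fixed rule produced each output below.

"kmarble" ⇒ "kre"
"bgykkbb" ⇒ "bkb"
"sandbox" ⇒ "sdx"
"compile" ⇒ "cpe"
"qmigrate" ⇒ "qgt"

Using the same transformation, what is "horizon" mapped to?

Looking at the pairs, the operation is to keep one character in every 3, starting at position 1 (positions 1st, 4th, 7th, ...).
Applying that to "horizon" gives "hin".

hin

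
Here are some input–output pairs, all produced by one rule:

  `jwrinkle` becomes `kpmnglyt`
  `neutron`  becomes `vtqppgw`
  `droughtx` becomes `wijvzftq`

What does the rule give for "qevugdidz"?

Rule — shift every letter 2 places forward in the alphabet (wrapping around), then move the first 3 characters to the end (rotate left by 3).
On "qevugdidz": the first step gives "sgxwifkfb", and the second then gives "wifkfbsgx".
(Check on "jwrinkle": → "lytkpmng" → "kpmnglyt" ✓)

wifkfbsgx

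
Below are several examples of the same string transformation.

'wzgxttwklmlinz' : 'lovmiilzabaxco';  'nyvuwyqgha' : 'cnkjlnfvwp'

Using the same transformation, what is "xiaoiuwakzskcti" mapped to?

mxpdxjlpzohzrix

In each case the input is transformed by: shift every letter 11 places backward in the alphabet (wrapping around).
So "xiaoiuwakzskcti" becomes "mxpdxjlpzohzrix".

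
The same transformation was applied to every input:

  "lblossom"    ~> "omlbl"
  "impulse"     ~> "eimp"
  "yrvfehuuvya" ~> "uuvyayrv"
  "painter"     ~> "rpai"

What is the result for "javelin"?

The transformation: move the first 3 characters to the end (rotate left by 3), then delete the first 3 characters.
So "javelin" becomes "njav".
(Check on "impulse": → "ulseimp" → "eimp" ✓)

njav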